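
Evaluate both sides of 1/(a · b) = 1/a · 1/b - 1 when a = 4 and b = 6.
LHS = 1/(4 · 6) = 1/24
RHS = 1/4 · 1/6 - 1 = -23/24

LHS ≠ RHS, so the equation does not hold here.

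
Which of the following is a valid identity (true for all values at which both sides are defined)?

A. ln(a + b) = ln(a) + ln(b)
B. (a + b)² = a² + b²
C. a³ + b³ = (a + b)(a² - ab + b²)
A: fails at (4, 6) — LHS = ln(10) ≈ 2.303, RHS = ln(4) + ln(6) ≈ 3.178.
B: fails at (4, 4) — LHS = 64, RHS = 32.
C: holds — e.g. at (2, 4), both sides equal 72.

Answer: C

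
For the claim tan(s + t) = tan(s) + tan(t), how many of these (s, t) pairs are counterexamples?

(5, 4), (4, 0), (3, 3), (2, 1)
Testing each pair:
(5, 4): LHS = tan(9) ≈ -0.4523, RHS = tan(5) + tan(4) ≈ -2.223 → counterexample
(4, 0): LHS = tan(4) ≈ 1.158, RHS = tan(4) ≈ 1.158 → satisfies claim
(3, 3): LHS = tan(6) ≈ -0.291, RHS = 2·tan(3) ≈ -0.2851 → counterexample
(2, 1): LHS = tan(3) ≈ -0.1425, RHS = tan(2) + tan(1) ≈ -0.6276 → counterexample

That makes 3 counterexamples.

Answer: 3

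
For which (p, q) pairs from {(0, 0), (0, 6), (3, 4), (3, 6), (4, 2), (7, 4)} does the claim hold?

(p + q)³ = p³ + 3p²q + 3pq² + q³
All pairs

Testing each pair:
(0, 0): LHS = 0, RHS = 0 → holds
(0, 6): LHS = 216, RHS = 216 → holds
(3, 4): LHS = 343, RHS = 343 → holds
(3, 6): LHS = 729, RHS = 729 → holds
(4, 2): LHS = 216, RHS = 216 → holds
(7, 4): LHS = 1331, RHS = 1331 → holds

Every pair satisfies the claim.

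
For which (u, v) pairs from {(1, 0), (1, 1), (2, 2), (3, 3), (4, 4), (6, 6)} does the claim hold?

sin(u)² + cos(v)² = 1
Testing each pair:
(1, 0): LHS = sin(1)² + 1 ≈ 1.708, RHS = 1 → fails
(1, 1): LHS = cos(1)² + sin(1)² = 1, RHS = 1 → holds
(2, 2): LHS = cos(2)² + sin(2)² = 1, RHS = 1 → holds
(3, 3): LHS = sin(3)² + cos(3)² = 1, RHS = 1 → holds
(4, 4): LHS = cos(4)² + sin(4)² = 1, RHS = 1 → holds
(6, 6): LHS = sin(6)² + cos(6)² = 1, RHS = 1 → holds

5 of 6 pairs satisfy the claim.

Answer: (1, 1), (2, 2), (3, 3), (4, 4), (6, 6)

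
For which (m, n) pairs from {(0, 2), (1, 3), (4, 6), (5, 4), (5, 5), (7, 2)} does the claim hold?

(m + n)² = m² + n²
(0, 2)

Testing each pair:
(0, 2): LHS = 4, RHS = 4 → holds
(1, 3): LHS = 16, RHS = 10 → fails
(4, 6): LHS = 100, RHS = 52 → fails
(5, 4): LHS = 81, RHS = 41 → fails
(5, 5): LHS = 100, RHS = 50 → fails
(7, 2): LHS = 81, RHS = 53 → fails

1 of 6 pairs satisfies the claim.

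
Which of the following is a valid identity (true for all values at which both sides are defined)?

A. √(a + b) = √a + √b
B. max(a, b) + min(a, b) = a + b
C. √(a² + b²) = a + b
B

A: fails at (1, 5) — LHS = √(6) ≈ 2.449, RHS = 1 + √(5) ≈ 3.236.
B: holds — e.g. at (2, 2), both sides equal 4.
C: fails at (2, 7) — LHS = √(53) ≈ 7.28, RHS = 9.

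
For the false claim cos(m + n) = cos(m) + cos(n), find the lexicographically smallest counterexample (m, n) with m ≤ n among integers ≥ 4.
Substituting (4, 4) into the claim:
LHS = cos(4 + 4) = cos(8) ≈ -0.1455
RHS = cos(4) + cos(4) = 2·cos(4) ≈ -1.307

Since LHS ≠ RHS, this pair disproves the claim, and no lexicographically smaller pair (m ≤ n, integers ≥ 4) does.

For instance (6, 8) is also a counterexample (LHS = cos(14) ≈ 0.1367, RHS = cos(8) + cos(6) ≈ 0.8147), but it's lexicographically larger.

Answer: (m, n) = (4, 4)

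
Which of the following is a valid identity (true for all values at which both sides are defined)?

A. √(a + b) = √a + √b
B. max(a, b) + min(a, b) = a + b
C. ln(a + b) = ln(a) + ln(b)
B

A: fails at (2, 3) — LHS = √(5) ≈ 2.236, RHS = √(2) + √(3) ≈ 3.146.
B: holds — e.g. at (1, 2), both sides equal 3.
C: fails at (4, 4) — LHS = ln(8) ≈ 2.079, RHS = 2·ln(4) ≈ 2.773.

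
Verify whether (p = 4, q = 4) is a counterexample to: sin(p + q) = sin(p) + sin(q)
Yes

Substituting p = 4, q = 4:
LHS = sin(4 + 4) = sin(8) ≈ 0.9894
RHS = sin(4) + sin(4) = 2·sin(4) ≈ -1.514

Since LHS ≠ RHS, this pair disproves the claim.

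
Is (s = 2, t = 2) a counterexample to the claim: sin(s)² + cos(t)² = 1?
Substituting s = 2, t = 2:
LHS = sin(2)² + cos(2)² = 1
RHS = 1

The sides agree, so this pair does not disprove the claim.

Answer: No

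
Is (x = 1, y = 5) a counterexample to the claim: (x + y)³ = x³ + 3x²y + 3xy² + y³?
No

Substituting x = 1, y = 5:
LHS = (1 + 5)³ = 216
RHS = 1³ + 3·1²·5 + 3·1·5² + 5³ = 216

The sides agree, so this pair does not disprove the claim.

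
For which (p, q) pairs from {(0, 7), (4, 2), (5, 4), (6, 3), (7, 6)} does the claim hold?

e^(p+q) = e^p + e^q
None

Testing each pair:
(0, 7): LHS = e^7 ≈ 1097, RHS = 1 + e^7 ≈ 1098 → fails
(4, 2): LHS = e^6 ≈ 403.4, RHS = e^2 + e^4 ≈ 61.99 → fails
(5, 4): LHS = e^9 ≈ 8103, RHS = e^4 + e^5 ≈ 203 → fails
(6, 3): LHS = e^9 ≈ 8103, RHS = e^3 + e^6 ≈ 423.5 → fails
(7, 6): LHS = e^13 ≈ 442413.4, RHS = e^6 + e^7 ≈ 1500 → fails

No pair satisfies the claim.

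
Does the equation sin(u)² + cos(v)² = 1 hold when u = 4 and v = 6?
Fails

Substituting u = 4, v = 6:

LHS = sin(4)² + cos(6)² ≈ 1.495
RHS = 1

LHS ≠ RHS, so the equation does not hold at this point.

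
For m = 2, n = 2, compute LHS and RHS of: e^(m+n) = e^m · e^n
LHS = e^(2+2) = e^4 ≈ 54.6
RHS = e^2 · e^2 = e^4 ≈ 54.6

LHS = RHS: the two sides agree.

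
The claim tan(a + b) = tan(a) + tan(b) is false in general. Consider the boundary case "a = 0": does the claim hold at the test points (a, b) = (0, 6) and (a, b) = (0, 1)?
At (0, 6): LHS = tan(6) ≈ -0.291, RHS = tan(6) ≈ -0.291 → equal
At (0, 1): LHS = tan(1) ≈ 1.557, RHS = tan(1) ≈ 1.557 → equal

So the claim does hold at both of these boundary points, even though it is not an identity.

Answer: Yes, holds at both test points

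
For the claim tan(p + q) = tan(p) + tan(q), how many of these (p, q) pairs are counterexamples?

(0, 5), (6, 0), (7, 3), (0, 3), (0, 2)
1

Testing each pair:
(0, 5): LHS = tan(5) ≈ -3.381, RHS = tan(5) ≈ -3.381 → satisfies claim
(6, 0): LHS = tan(6) ≈ -0.291, RHS = tan(6) ≈ -0.291 → satisfies claim
(7, 3): LHS = tan(10) ≈ 0.6484, RHS = tan(3) + tan(7) ≈ 0.7289 → counterexample
(0, 3): LHS = tan(3) ≈ -0.1425, RHS = tan(3) ≈ -0.1425 → satisfies claim
(0, 2): LHS = tan(2) ≈ -2.185, RHS = tan(2) ≈ -2.185 → satisfies claim

That makes 1 counterexample.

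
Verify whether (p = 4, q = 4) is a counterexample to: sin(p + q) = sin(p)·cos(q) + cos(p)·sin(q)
No

Substituting p = 4, q = 4:
LHS = sin(4 + 4) = sin(8) ≈ 0.9894
RHS = sin(4)·cos(4) + cos(4)·sin(4) = 2·sin(4)·cos(4) ≈ 0.9894

The sides agree, so this pair does not disprove the claim.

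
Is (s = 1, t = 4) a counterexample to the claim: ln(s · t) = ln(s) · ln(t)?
Substituting s = 1, t = 4:
LHS = ln(1 · 4) = ln(4) ≈ 1.386
RHS = ln(1) · ln(4) = 0

Since LHS ≠ RHS, this pair disproves the claim.

Answer: Yes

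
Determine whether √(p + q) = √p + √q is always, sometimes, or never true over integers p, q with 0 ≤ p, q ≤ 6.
It holds at (p, q) = (3, 0) (both sides equal √(3) ≈ 1.732), but fails at (p, q) = (1, 1) (LHS = √(2) ≈ 1.414, RHS = 2).

Answer: Sometimes true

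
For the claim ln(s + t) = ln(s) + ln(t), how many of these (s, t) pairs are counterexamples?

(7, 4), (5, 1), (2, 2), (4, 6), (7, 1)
4

Testing each pair:
(7, 4): LHS = ln(11) ≈ 2.398, RHS = ln(4) + ln(7) ≈ 3.332 → counterexample
(5, 1): LHS = ln(6) ≈ 1.792, RHS = ln(5) ≈ 1.609 → counterexample
(2, 2): LHS = ln(4) ≈ 1.386, RHS = 2·ln(2) ≈ 1.386 → satisfies claim
(4, 6): LHS = ln(10) ≈ 2.303, RHS = ln(4) + ln(6) ≈ 3.178 → counterexample
(7, 1): LHS = ln(8) ≈ 2.079, RHS = ln(7) ≈ 1.946 → counterexample

That makes 4 counterexamples.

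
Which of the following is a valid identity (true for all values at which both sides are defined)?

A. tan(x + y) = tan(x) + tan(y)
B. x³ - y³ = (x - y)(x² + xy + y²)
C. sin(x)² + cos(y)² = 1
A: fails at (3, 7) — LHS = tan(10) ≈ 0.6484, RHS = tan(3) + tan(7) ≈ 0.7289.
B: holds — e.g. at (5, 8), both sides equal -387.
C: fails at (0, 1) — LHS = cos(1)² ≈ 0.2919, RHS = 1.

Answer: B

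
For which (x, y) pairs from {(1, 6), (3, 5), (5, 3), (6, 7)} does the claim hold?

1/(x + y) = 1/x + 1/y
Testing each pair:
(1, 6): LHS = 1/7, RHS = 7/6 → fails
(3, 5): LHS = 1/8, RHS = 8/15 → fails
(5, 3): LHS = 1/8, RHS = 8/15 → fails
(6, 7): LHS = 1/13, RHS = 13/42 → fails

No pair satisfies the claim.

Answer: None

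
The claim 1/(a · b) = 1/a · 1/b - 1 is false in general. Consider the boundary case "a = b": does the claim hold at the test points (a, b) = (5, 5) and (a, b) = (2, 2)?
No, fails at both test points

At (5, 5): LHS = 1/25 ≠ RHS = -24/25
At (2, 2): LHS = 1/4 ≠ RHS = -3/4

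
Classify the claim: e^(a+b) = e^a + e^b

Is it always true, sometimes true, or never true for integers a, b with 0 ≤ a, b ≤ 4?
The claim fails for every pair in the range. For instance at (a, b) = (4, 0): LHS = e^4 ≈ 54.6, RHS = 1 + e^4 ≈ 55.6.

Answer: Never true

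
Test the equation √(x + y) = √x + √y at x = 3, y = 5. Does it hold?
Fails

Substituting x = 3, y = 5:

LHS = √(3 + 5) = 2·√(2) ≈ 2.828
RHS = √3 + √5 = √(3) + √(5) ≈ 3.968

LHS ≠ RHS, so the equation does not hold at this point.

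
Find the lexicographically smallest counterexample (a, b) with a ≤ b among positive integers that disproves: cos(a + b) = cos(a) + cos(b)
Substituting (1, 1) into the claim:
LHS = cos(1 + 1) = cos(2) ≈ -0.4161
RHS = cos(1) + cos(1) = 2·cos(1) ≈ 1.081

Since LHS ≠ RHS, this pair disproves the claim, and no lexicographically smaller pair (a ≤ b, positive integers) does.

For instance (4, 7) is also a counterexample (LHS = cos(11) ≈ 0.004426, RHS = cos(4) + cos(7) ≈ 0.1003), but it's lexicographically larger.

Answer: (a, b) = (1, 1)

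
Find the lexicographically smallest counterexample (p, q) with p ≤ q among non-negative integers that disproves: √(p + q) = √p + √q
(p, q) = (1, 1)

At (0, 0): both sides equal 0, so it holds there.
At (0, 3): both sides equal √(3) ≈ 1.732, so it holds there.

Substituting (1, 1) into the claim:
LHS = √(1 + 1) = √(2) ≈ 1.414
RHS = √1 + √1 = 2

Since LHS ≠ RHS, this pair disproves the claim, and no lexicographically smaller pair (p ≤ q, non-negative integers) does.

For instance (6, 7) is also a counterexample (LHS = √(13) ≈ 3.606, RHS = √(6) + √(7) ≈ 5.095), but it's lexicographically larger.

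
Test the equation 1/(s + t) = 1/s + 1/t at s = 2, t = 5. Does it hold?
Substituting s = 2, t = 5:

LHS = 1/(2 + 5) = 1/7
RHS = 1/2 + 1/5 = 7/10

LHS ≠ RHS, so the equation does not hold at this point.

Answer: Fails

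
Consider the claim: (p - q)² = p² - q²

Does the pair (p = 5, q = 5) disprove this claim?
No

Substituting p = 5, q = 5:
LHS = (5 - 5)² = 0
RHS = 5² - 5² = 0

The sides agree, so this pair does not disprove the claim.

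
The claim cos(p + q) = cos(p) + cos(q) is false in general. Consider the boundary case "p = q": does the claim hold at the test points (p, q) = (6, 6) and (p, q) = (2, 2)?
At (6, 6): LHS = cos(12) ≈ 0.8439 ≠ RHS = 2·cos(6) ≈ 1.92
At (2, 2): LHS = cos(4) ≈ -0.6536 ≠ RHS = 2·cos(2) ≈ -0.8323

Answer: No, fails at both test points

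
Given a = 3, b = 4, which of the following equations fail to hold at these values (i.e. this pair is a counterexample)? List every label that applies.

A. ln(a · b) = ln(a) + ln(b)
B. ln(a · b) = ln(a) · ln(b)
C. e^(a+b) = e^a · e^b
B

Evaluating each claim at the given values:
A. LHS = ln(12) ≈ 2.485, RHS = ln(3) + ln(4) ≈ 2.485 → holds here (LHS = RHS)
B. LHS = ln(12) ≈ 2.485, RHS = ln(3)·ln(4) ≈ 1.523 → fails here (LHS ≠ RHS)
C. LHS = e^7 ≈ 1097, RHS = e^7 ≈ 1097 → holds here (LHS = RHS)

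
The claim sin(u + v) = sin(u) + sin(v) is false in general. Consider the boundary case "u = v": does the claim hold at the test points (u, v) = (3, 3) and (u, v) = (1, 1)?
At (3, 3): LHS = sin(6) ≈ -0.2794 ≠ RHS = 2·sin(3) ≈ 0.2822
At (1, 1): LHS = sin(2) ≈ 0.9093 ≠ RHS = 2·sin(1) ≈ 1.683

Answer: No, fails at both test points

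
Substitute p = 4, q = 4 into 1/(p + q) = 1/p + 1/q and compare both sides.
LHS = 1/(4 + 4) = 1/8
RHS = 1/4 + 1/4 = 1/2

LHS ≠ RHS, so the equation does not hold here.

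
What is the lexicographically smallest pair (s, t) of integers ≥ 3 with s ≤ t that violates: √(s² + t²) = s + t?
Substituting (3, 3) into the claim:
LHS = √(3² + 3²) = 3·√(2) ≈ 4.243
RHS = 3 + 3 = 6

Since LHS ≠ RHS, this pair disproves the claim, and no lexicographically smaller pair (s ≤ t, integers ≥ 3) does.

For instance (5, 8) is also a counterexample (LHS = √(89) ≈ 9.434, RHS = 13), but it's lexicographically larger.

Answer: (s, t) = (3, 3)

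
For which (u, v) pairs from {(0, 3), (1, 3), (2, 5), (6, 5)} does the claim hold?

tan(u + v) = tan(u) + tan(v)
Testing each pair:
(0, 3): LHS = tan(3) ≈ -0.1425, RHS = tan(3) ≈ -0.1425 → holds
(1, 3): LHS = tan(4) ≈ 1.158, RHS = tan(3) + tan(1) ≈ 1.415 → fails
(2, 5): LHS = tan(7) ≈ 0.8714, RHS = tan(5) + tan(2) ≈ -5.566 → fails
(6, 5): LHS = tan(11) ≈ -226, RHS = tan(5) + tan(6) ≈ -3.672 → fails

1 of 4 pairs satisfies the claim.

Answer: (0, 3)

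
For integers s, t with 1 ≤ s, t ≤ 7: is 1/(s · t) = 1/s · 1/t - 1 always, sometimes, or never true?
The claim fails for every pair in the range. For instance at (s, t) = (5, 6): LHS = 1/30, RHS = -29/30.

Answer: Never true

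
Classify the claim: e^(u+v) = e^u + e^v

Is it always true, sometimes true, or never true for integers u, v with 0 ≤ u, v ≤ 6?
The claim fails for every pair in the range. For instance at (u, v) = (4, 6): LHS = e^10 ≈ 22026.5, RHS = e^4 + e^6 ≈ 458.

Answer: Never true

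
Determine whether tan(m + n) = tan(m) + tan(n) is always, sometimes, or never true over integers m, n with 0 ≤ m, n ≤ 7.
Sometimes true

It holds at (m, n) = (0, 4) (both sides equal tan(4) ≈ 1.158), but fails at (m, n) = (2, 1) (LHS = tan(3) ≈ -0.1425, RHS = tan(2) + tan(1) ≈ -0.6276).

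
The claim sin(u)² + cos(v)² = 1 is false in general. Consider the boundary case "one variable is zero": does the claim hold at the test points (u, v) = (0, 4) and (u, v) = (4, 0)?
No, fails at both test points

At (0, 4): LHS = cos(4)² ≈ 0.4272 ≠ RHS = 1
At (4, 0): LHS = sin(4)² + 1 ≈ 1.573 ≠ RHS = 1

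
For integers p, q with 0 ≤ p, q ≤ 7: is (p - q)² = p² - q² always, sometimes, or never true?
Sometimes true

It holds at (p, q) = (3, 3) (both sides equal 0), but fails at (p, q) = (1, 7) (LHS = 36, RHS = -48).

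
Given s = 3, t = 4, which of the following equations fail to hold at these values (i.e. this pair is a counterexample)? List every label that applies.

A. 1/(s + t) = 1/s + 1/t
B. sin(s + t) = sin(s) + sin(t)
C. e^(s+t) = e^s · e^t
Evaluating each claim at the given values:
A. LHS = 1/7, RHS = 7/12 → fails here (LHS ≠ RHS)
B. LHS = sin(7) ≈ 0.657, RHS = sin(4) + sin(3) ≈ -0.6157 → fails here (LHS ≠ RHS)
C. LHS = e^7 ≈ 1097, RHS = e^7 ≈ 1097 → holds here (LHS = RHS)

Answer: A, B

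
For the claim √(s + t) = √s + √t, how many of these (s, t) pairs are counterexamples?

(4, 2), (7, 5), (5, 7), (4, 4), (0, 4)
4

Testing each pair:
(4, 2): LHS = √(6) ≈ 2.449, RHS = √(2) + 2 ≈ 3.414 → counterexample
(7, 5): LHS = 2·√(3) ≈ 3.464, RHS = √(5) + √(7) ≈ 4.882 → counterexample
(5, 7): LHS = 2·√(3) ≈ 3.464, RHS = √(5) + √(7) ≈ 4.882 → counterexample
(4, 4): LHS = 2·√(2) ≈ 2.828, RHS = 4 → counterexample
(0, 4): LHS = 2, RHS = 2 → satisfies claim

That makes 4 counterexamples.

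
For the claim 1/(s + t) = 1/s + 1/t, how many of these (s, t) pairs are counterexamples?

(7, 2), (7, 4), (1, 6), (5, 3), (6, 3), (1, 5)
6

Testing each pair:
(7, 2): LHS = 1/9, RHS = 9/14 → counterexample
(7, 4): LHS = 1/11, RHS = 11/28 → counterexample
(1, 6): LHS = 1/7, RHS = 7/6 → counterexample
(5, 3): LHS = 1/8, RHS = 8/15 → counterexample
(6, 3): LHS = 1/9, RHS = 1/2 → counterexample
(1, 5): LHS = 1/6, RHS = 6/5 → counterexample

That makes 6 counterexamples.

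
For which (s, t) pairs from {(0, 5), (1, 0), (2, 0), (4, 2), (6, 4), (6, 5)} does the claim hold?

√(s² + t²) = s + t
(0, 5), (1, 0), (2, 0)

Testing each pair:
(0, 5): LHS = 5, RHS = 5 → holds
(1, 0): LHS = 1, RHS = 1 → holds
(2, 0): LHS = 2, RHS = 2 → holds
(4, 2): LHS = 2·√(5) ≈ 4.472, RHS = 6 → fails
(6, 4): LHS = 2·√(13) ≈ 7.211, RHS = 10 → fails
(6, 5): LHS = √(61) ≈ 7.81, RHS = 11 → fails

3 of 6 pairs satisfy the claim.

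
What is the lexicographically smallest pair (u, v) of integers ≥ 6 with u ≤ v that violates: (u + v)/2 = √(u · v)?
At (6, 6): both sides equal 6, so it holds there.

Substituting (6, 7) into the claim:
LHS = (6 + 7)/2 = 13/2
RHS = √(6 · 7) = √(42) ≈ 6.481

Since LHS ≠ RHS, this pair disproves the claim, and no lexicographically smaller pair (u ≤ v, integers ≥ 6) does.

For instance (11, 12) is also a counterexample (LHS = 23/2, RHS = 2·√(33) ≈ 11.49), but it's lexicographically larger.

Answer: (u, v) = (6, 7)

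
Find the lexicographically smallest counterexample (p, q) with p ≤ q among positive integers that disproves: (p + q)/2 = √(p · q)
Substituting (1, 2) into the claim:
LHS = (1 + 2)/2 = 3/2
RHS = √(1 · 2) = √(2) ≈ 1.414

Since LHS ≠ RHS, this pair disproves the claim, and no lexicographically smaller pair (p ≤ q, positive integers) does.

For instance (2, 4) is also a counterexample (LHS = 3, RHS = 2·√(2) ≈ 2.828), but it's lexicographically larger.

Answer: (p, q) = (1, 2)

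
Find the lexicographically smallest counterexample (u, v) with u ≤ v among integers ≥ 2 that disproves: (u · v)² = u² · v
Substituting (2, 2) into the claim:
LHS = (2 · 2)² = 16
RHS = 2² · 2 = 8

Since LHS ≠ RHS, this pair disproves the claim, and no lexicographically smaller pair (u ≤ v, integers ≥ 2) does.

For instance (3, 5) is also a counterexample (LHS = 225, RHS = 45), but it's lexicographically larger.

Answer: (u, v) = (2, 2)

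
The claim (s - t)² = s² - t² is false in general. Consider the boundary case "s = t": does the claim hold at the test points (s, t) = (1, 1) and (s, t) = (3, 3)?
At (1, 1): LHS = 0, RHS = 0 → equal
At (3, 3): LHS = 0, RHS = 0 → equal

So the claim does hold at both of these boundary points, even though it is not an identity.

Answer: Yes, holds at both test points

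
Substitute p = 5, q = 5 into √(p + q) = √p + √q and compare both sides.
LHS = √(5 + 5) = √(10) ≈ 3.162
RHS = √5 + √5 = 2·√(5) ≈ 4.472

LHS ≠ RHS (they differ by about 1.31), so the equation does not hold here.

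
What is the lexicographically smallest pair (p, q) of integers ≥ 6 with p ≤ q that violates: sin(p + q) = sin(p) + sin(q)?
Substituting (6, 6) into the claim:
LHS = sin(6 + 6) = sin(12) ≈ -0.5366
RHS = sin(6) + sin(6) = 2·sin(6) ≈ -0.5588

Since LHS ≠ RHS, this pair disproves the claim, and no lexicographically smaller pair (p ≤ q, integers ≥ 6) does.

For instance (7, 9) is also a counterexample (LHS = sin(16) ≈ -0.2879, RHS = sin(9) + sin(7) ≈ 1.069), but it's lexicographically larger.

Answer: (p, q) = (6, 6)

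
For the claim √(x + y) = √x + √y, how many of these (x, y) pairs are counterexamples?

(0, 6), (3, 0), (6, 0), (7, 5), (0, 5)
1

Testing each pair:
(0, 6): LHS = √(6) ≈ 2.449, RHS = √(6) ≈ 2.449 → satisfies claim
(3, 0): LHS = √(3) ≈ 1.732, RHS = √(3) ≈ 1.732 → satisfies claim
(6, 0): LHS = √(6) ≈ 2.449, RHS = √(6) ≈ 2.449 → satisfies claim
(7, 5): LHS = 2·√(3) ≈ 3.464, RHS = √(5) + √(7) ≈ 4.882 → counterexample
(0, 5): LHS = √(5) ≈ 2.236, RHS = √(5) ≈ 2.236 → satisfies claim

That makes 1 counterexample.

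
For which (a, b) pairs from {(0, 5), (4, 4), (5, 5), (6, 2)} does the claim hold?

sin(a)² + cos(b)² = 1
Testing each pair:
(0, 5): LHS = cos(5)² ≈ 0.08046, RHS = 1 → fails
(4, 4): LHS = cos(4)² + sin(4)² = 1, RHS = 1 → holds
(5, 5): LHS = cos(5)² + sin(5)² = 1, RHS = 1 → holds
(6, 2): LHS = sin(6)² + cos(2)² ≈ 0.2513, RHS = 1 → fails

2 of 4 pairs satisfy the claim.

Answer: (4, 4), (5, 5)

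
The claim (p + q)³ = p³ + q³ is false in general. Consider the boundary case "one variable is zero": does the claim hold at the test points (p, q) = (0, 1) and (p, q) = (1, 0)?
Yes, holds at both test points

At (0, 1): LHS = 1, RHS = 1 → equal
At (1, 0): LHS = 1, RHS = 1 → equal

So the claim does hold at both of these boundary points, even though it is not an identity.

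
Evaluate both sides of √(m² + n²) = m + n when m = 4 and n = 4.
LHS = √(4² + 4²) = 4·√(2) ≈ 5.657
RHS = 4 + 4 = 8

LHS ≠ RHS (they differ by about 2.343), so the equation does not hold here.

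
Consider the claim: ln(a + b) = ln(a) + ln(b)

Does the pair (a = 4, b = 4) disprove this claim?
Yes

Substituting a = 4, b = 4:
LHS = ln(4 + 4) = ln(8) ≈ 2.079
RHS = ln(4) + ln(4) = 2·ln(4) ≈ 2.773

Since LHS ≠ RHS, this pair disproves the claim.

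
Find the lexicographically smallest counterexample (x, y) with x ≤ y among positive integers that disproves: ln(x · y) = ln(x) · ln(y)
(x, y) = (1, 2)

Substituting (1, 2) into the claim:
LHS = ln(1 · 2) = ln(2) ≈ 0.6931
RHS = ln(1) · ln(2) = 0

Since LHS ≠ RHS, this pair disproves the claim, and no lexicographically smaller pair (x ≤ y, positive integers) does.

For instance (3, 6) is also a counterexample (LHS = ln(18) ≈ 2.89, RHS = ln(3)·ln(6) ≈ 1.968), but it's lexicographically larger.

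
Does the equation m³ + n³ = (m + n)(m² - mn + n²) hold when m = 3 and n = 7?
Substituting m = 3, n = 7:

LHS = 3³ + 7³ = 370
RHS = (3 + 7)(3² - 3·7 + 7²) = 370

LHS = RHS, so the equation holds at this point.

Answer: Holds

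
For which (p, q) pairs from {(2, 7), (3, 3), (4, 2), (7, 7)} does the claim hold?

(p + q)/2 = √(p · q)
(3, 3), (7, 7)

Testing each pair:
(2, 7): LHS = 9/2, RHS = √(14) ≈ 3.742 → fails
(3, 3): LHS = 3, RHS = 3 → holds
(4, 2): LHS = 3, RHS = 2·√(2) ≈ 2.828 → fails
(7, 7): LHS = 7, RHS = 7 → holds

2 of 4 pairs satisfy the claim.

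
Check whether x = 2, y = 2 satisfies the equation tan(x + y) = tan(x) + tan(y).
Substituting x = 2, y = 2:

LHS = tan(2 + 2) = tan(4) ≈ 1.158
RHS = tan(2) + tan(2) = 2·tan(2) ≈ -4.37

LHS ≠ RHS, so the equation does not hold at this point.

Answer: Fails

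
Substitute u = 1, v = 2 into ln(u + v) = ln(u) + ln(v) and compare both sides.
LHS = ln(1 + 2) = ln(3) ≈ 1.099
RHS = ln(1) + ln(2) = ln(2) ≈ 0.6931

LHS ≠ RHS (they differ by about 0.4055), so the equation does not hold here.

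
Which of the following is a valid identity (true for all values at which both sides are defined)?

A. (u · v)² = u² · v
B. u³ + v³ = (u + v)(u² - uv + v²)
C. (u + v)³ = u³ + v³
A: fails at (4, 6) — LHS = 576, RHS = 96.
B: holds — e.g. at (4, 6), both sides equal 280.
C: fails at (3, 4) — LHS = 343, RHS = 91.

Answer: B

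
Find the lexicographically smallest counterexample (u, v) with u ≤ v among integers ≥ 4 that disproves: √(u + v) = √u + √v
(u, v) = (4, 4)

Substituting (4, 4) into the claim:
LHS = √(4 + 4) = 2·√(2) ≈ 2.828
RHS = √4 + √4 = 4

Since LHS ≠ RHS, this pair disproves the claim, and no lexicographically smaller pair (u ≤ v, integers ≥ 4) does.

For instance (6, 9) is also a counterexample (LHS = √(15) ≈ 3.873, RHS = √(6) + 3 ≈ 5.449), but it's lexicographically larger.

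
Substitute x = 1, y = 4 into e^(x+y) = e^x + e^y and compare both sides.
LHS = e^(1+4) = e^5 ≈ 148.4
RHS = e^1 + e^4 = e + e^4 ≈ 57.32

LHS ≠ RHS (they differ by about 91.1), so the equation does not hold here.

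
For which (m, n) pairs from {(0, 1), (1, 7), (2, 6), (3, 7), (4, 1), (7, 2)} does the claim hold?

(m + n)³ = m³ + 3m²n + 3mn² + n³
All pairs

Testing each pair:
(0, 1): LHS = 1, RHS = 1 → holds
(1, 7): LHS = 512, RHS = 512 → holds
(2, 6): LHS = 512, RHS = 512 → holds
(3, 7): LHS = 1000, RHS = 1000 → holds
(4, 1): LHS = 125, RHS = 125 → holds
(7, 2): LHS = 729, RHS = 729 → holds

Every pair satisfies the claim.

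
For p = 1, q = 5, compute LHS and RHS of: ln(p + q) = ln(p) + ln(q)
LHS = ln(1 + 5) = ln(6) ≈ 1.792
RHS = ln(1) + ln(5) = ln(5) ≈ 1.609

LHS ≠ RHS (they differ by about 0.1823), so the equation does not hold here.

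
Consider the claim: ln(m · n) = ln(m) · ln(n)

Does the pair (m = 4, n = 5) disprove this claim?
Substituting m = 4, n = 5:
LHS = ln(4 · 5) = ln(20) ≈ 2.996
RHS = ln(4) · ln(5) ≈ 2.231

Since LHS ≠ RHS, this pair disproves the claim.

Answer: Yes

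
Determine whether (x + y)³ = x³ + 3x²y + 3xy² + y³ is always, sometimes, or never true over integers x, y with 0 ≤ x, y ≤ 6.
The identity holds for every pair in the range. For instance at (x, y) = (2, 5): both sides equal 343.

Answer: Always true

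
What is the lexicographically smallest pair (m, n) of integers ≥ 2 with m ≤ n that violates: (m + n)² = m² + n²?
Substituting (2, 2) into the claim:
LHS = (2 + 2)² = 16
RHS = 2² + 2² = 8

Since LHS ≠ RHS, this pair disproves the claim, and no lexicographically smaller pair (m ≤ n, integers ≥ 2) does.

For instance (3, 3) is also a counterexample (LHS = 36, RHS = 18), but it's lexicographically larger.

Answer: (m, n) = (2, 2)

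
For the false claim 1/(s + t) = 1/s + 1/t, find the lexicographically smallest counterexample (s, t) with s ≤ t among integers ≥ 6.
Substituting (6, 6) into the claim:
LHS = 1/(6 + 6) = 1/12
RHS = 1/6 + 1/6 = 1/3

Since LHS ≠ RHS, this pair disproves the claim, and no lexicographically smaller pair (s ≤ t, integers ≥ 6) does.

For instance (10, 11) is also a counterexample (LHS = 1/21, RHS = 21/110), but it's lexicographically larger.

Answer: (s, t) = (6, 6)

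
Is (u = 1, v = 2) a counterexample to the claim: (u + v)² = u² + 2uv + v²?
Substituting u = 1, v = 2:
LHS = (1 + 2)² = 9
RHS = 1² + 2·1·2 + 2² = 9

The sides agree, so this pair does not disprove the claim.

Answer: No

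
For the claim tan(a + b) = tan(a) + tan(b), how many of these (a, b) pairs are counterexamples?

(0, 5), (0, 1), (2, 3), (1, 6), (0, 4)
2

Testing each pair:
(0, 5): LHS = tan(5) ≈ -3.381, RHS = tan(5) ≈ -3.381 → satisfies claim
(0, 1): LHS = tan(1) ≈ 1.557, RHS = tan(1) ≈ 1.557 → satisfies claim
(2, 3): LHS = tan(5) ≈ -3.381, RHS = tan(2) + tan(3) ≈ -2.328 → counterexample
(1, 6): LHS = tan(7) ≈ 0.8714, RHS = tan(6) + tan(1) ≈ 1.266 → counterexample
(0, 4): LHS = tan(4) ≈ 1.158, RHS = tan(4) ≈ 1.158 → satisfies claim

That makes 2 counterexamples.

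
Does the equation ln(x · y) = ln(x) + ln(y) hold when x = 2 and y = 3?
Holds

Substituting x = 2, y = 3:

LHS = ln(2 · 3) = ln(6) ≈ 1.792
RHS = ln(2) + ln(3) ≈ 1.792

LHS = RHS, so the equation holds at this point.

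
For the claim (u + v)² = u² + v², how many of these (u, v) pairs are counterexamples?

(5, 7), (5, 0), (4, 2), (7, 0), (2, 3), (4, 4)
Testing each pair:
(5, 7): LHS = 144, RHS = 74 → counterexample
(5, 0): LHS = 25, RHS = 25 → satisfies claim
(4, 2): LHS = 36, RHS = 20 → counterexample
(7, 0): LHS = 49, RHS = 49 → satisfies claim
(2, 3): LHS = 25, RHS = 13 → counterexample
(4, 4): LHS = 64, RHS = 32 → counterexample

That makes 4 counterexamples.

Answer: 4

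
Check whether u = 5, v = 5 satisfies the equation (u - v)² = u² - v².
Substituting u = 5, v = 5:

LHS = (5 - 5)² = 0
RHS = 5² - 5² = 0

LHS = RHS, so the equation holds at this point.

Answer: Holds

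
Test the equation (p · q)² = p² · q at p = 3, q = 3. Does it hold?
Fails

Substituting p = 3, q = 3:

LHS = (3 · 3)² = 81
RHS = 3² · 3 = 27

LHS ≠ RHS, so the equation does not hold at this point.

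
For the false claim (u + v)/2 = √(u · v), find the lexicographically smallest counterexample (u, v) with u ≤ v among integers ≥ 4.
(u, v) = (4, 5)

Substituting (4, 5) into the claim:
LHS = (4 + 5)/2 = 9/2
RHS = √(4 · 5) = 2·√(5) ≈ 4.472

Since LHS ≠ RHS, this pair disproves the claim, and no lexicographically smaller pair (u ≤ v, integers ≥ 4) does.

For instance (4, 7) is also a counterexample (LHS = 11/2, RHS = 2·√(7) ≈ 5.292), but it's lexicographically larger.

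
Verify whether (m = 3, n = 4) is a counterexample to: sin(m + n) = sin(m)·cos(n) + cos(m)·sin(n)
Substituting m = 3, n = 4:
LHS = sin(3 + 4) = sin(7) ≈ 0.657
RHS = sin(3)·cos(4) + cos(3)·sin(4) = sin(3)·cos(4) + sin(4)·cos(3) ≈ 0.657

The sides agree, so this pair does not disprove the claim.

Answer: No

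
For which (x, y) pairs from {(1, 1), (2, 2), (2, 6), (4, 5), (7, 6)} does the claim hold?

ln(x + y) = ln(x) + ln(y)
(2, 2)

Testing each pair:
(1, 1): LHS = ln(2) ≈ 0.6931, RHS = 0 → fails
(2, 2): LHS = ln(4) ≈ 1.386, RHS = 2·ln(2) ≈ 1.386 → holds
(2, 6): LHS = ln(8) ≈ 2.079, RHS = ln(2) + ln(6) ≈ 2.485 → fails
(4, 5): LHS = ln(9) ≈ 2.197, RHS = ln(4) + ln(5) ≈ 2.996 → fails
(7, 6): LHS = ln(13) ≈ 2.565, RHS = ln(6) + ln(7) ≈ 3.738 → fails

1 of 5 pairs satisfies the claim.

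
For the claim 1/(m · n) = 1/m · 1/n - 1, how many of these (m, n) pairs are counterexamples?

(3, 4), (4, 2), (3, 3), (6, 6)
4

Testing each pair:
(3, 4): LHS = 1/12, RHS = -11/12 → counterexample
(4, 2): LHS = 1/8, RHS = -7/8 → counterexample
(3, 3): LHS = 1/9, RHS = -8/9 → counterexample
(6, 6): LHS = 1/36, RHS = -35/36 → counterexample

That makes 4 counterexamples.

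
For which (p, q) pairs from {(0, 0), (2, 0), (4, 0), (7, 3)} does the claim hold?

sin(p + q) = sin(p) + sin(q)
(0, 0), (2, 0), (4, 0)

Testing each pair:
(0, 0): LHS = 0, RHS = 0 → holds
(2, 0): LHS = sin(2) ≈ 0.9093, RHS = sin(2) ≈ 0.9093 → holds
(4, 0): LHS = sin(4) ≈ -0.7568, RHS = sin(4) ≈ -0.7568 → holds
(7, 3): LHS = sin(10) ≈ -0.544, RHS = sin(3) + sin(7) ≈ 0.7981 → fails

3 of 4 pairs satisfy the claim.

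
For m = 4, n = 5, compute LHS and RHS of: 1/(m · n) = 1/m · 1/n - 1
LHS = 1/(4 · 5) = 1/20
RHS = 1/4 · 1/5 - 1 = -19/20

LHS ≠ RHS, so the equation does not hold here.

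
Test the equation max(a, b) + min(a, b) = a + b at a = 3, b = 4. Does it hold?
Substituting a = 3, b = 4:

LHS = max(3, 4) + min(3, 4) = 7
RHS = 3 + 4 = 7

LHS = RHS, so the equation holds at this point.

Answer: Holds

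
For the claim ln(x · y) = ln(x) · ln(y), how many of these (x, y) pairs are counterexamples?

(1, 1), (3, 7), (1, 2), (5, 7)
Testing each pair:
(1, 1): LHS = 0, RHS = 0 → satisfies claim
(3, 7): LHS = ln(21) ≈ 3.045, RHS = ln(3)·ln(7) ≈ 2.138 → counterexample
(1, 2): LHS = ln(2) ≈ 0.6931, RHS = 0 → counterexample
(5, 7): LHS = ln(35) ≈ 3.555, RHS = ln(5)·ln(7) ≈ 3.132 → counterexample

That makes 3 counterexamples.

Answer: 3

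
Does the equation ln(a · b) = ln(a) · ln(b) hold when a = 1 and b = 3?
Substituting a = 1, b = 3:

LHS = ln(1 · 3) = ln(3) ≈ 1.099
RHS = ln(1) · ln(3) = 0

LHS ≠ RHS, so the equation does not hold at this point.

Answer: Fails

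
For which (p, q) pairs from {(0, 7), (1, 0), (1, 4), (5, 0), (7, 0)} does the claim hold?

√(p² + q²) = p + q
(0, 7), (1, 0), (5, 0), (7, 0)

Testing each pair:
(0, 7): LHS = 7, RHS = 7 → holds
(1, 0): LHS = 1, RHS = 1 → holds
(1, 4): LHS = √(17) ≈ 4.123, RHS = 5 → fails
(5, 0): LHS = 5, RHS = 5 → holds
(7, 0): LHS = 7, RHS = 7 → holds

4 of 5 pairs satisfy the claim.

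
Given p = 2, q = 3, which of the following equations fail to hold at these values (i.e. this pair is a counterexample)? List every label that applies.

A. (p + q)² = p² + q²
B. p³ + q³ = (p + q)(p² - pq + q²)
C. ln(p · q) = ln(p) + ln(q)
Evaluating each claim at the given values:
A. LHS = 25, RHS = 13 → fails here (LHS ≠ RHS)
B. LHS = 35, RHS = 35 → holds here (LHS = RHS)
C. LHS = ln(6) ≈ 1.792, RHS = ln(2) + ln(3) ≈ 1.792 → holds here (LHS = RHS)

Answer: A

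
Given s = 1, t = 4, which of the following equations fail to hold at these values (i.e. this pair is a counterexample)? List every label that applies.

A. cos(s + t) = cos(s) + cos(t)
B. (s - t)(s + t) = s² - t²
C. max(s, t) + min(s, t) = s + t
Evaluating each claim at the given values:
A. LHS = cos(5) ≈ 0.2837, RHS = cos(4) + cos(1) ≈ -0.1133 → fails here (LHS ≠ RHS)
B. LHS = -15, RHS = -15 → holds here (LHS = RHS)
C. LHS = 5, RHS = 5 → holds here (LHS = RHS)

Answer: A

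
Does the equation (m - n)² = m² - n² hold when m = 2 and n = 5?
Substituting m = 2, n = 5:

LHS = (2 - 5)² = 9
RHS = 2² - 5² = -21

LHS ≠ RHS, so the equation does not hold at this point.

Answer: Fails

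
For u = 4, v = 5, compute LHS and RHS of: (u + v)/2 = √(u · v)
LHS = (4 + 5)/2 = 9/2
RHS = √(4 · 5) = 2·√(5) ≈ 4.472

LHS ≠ RHS (they differ by about 0.02786), so the equation does not hold here.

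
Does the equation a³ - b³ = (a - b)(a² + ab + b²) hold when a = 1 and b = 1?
Substituting a = 1, b = 1:

LHS = 1³ - 1³ = 0
RHS = (1 - 1)(1² + 1·1 + 1²) = 0

LHS = RHS, so the equation holds at this point.

Answer: Holds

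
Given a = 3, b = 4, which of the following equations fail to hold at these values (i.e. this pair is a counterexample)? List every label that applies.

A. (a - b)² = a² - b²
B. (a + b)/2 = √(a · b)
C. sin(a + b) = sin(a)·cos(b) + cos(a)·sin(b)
Evaluating each claim at the given values:
A. LHS = 1, RHS = -7 → fails here (LHS ≠ RHS)
B. LHS = 7/2, RHS = 2·√(3) ≈ 3.464 → fails here (LHS ≠ RHS)
C. LHS = sin(7) ≈ 0.657, RHS = sin(3)·cos(4) + sin(4)·cos(3) ≈ 0.657 → holds here (LHS = RHS)

Answer: A, B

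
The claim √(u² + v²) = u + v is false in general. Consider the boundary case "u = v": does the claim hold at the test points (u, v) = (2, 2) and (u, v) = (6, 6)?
No, fails at both test points

At (2, 2): LHS = 2·√(2) ≈ 2.828 ≠ RHS = 4
At (6, 6): LHS = 6·√(2) ≈ 8.485 ≠ RHS = 12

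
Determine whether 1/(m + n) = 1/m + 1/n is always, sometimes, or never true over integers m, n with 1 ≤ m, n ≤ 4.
The claim fails for every pair in the range. For instance at (m, n) = (3, 3): LHS = 1/6, RHS = 2/3.

Answer: Never true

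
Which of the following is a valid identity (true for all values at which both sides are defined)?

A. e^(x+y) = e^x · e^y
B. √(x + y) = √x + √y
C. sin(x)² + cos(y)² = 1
A

A: holds — e.g. at (1, 3), both sides equal e^4 ≈ 54.6.
B: fails at (5, 8) — LHS = √(13) ≈ 3.606, RHS = √(5) + 2·√(2) ≈ 5.064.
C: fails at (1, 2) — LHS = cos(2)² + sin(1)² ≈ 0.8813, RHS = 1.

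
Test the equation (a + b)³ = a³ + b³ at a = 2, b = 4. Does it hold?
Substituting a = 2, b = 4:

LHS = (2 + 4)³ = 216
RHS = 2³ + 4³ = 72

LHS ≠ RHS, so the equation does not hold at this point.

Answer: Fails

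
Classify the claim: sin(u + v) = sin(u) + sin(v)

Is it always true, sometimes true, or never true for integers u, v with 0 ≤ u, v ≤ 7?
It holds at (u, v) = (0, 5) (both sides equal sin(5) ≈ -0.9589), but fails at (u, v) = (3, 2) (LHS = sin(5) ≈ -0.9589, RHS = sin(3) + sin(2) ≈ 1.05).

Answer: Sometimes true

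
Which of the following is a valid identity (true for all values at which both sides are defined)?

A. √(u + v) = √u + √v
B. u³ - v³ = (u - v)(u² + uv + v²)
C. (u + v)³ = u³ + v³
A: fails at (1, 2) — LHS = √(3) ≈ 1.732, RHS = 1 + √(2) ≈ 2.414.
B: holds — e.g. at (3, 7), both sides equal -316.
C: fails at (2, 3) — LHS = 125, RHS = 35.

Answer: B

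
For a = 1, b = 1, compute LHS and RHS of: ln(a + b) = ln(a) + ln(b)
LHS = ln(1 + 1) = ln(2) ≈ 0.6931
RHS = ln(1) + ln(1) = 0

LHS ≠ RHS (they differ by about 0.6931), so the equation does not hold here.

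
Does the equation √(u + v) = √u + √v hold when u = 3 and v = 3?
Fails

Substituting u = 3, v = 3:

LHS = √(3 + 3) = √(6) ≈ 2.449
RHS = √3 + √3 = 2·√(3) ≈ 3.464

LHS ≠ RHS, so the equation does not hold at this point.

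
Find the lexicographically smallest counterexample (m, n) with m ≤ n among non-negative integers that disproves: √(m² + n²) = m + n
At (0, 0): both sides equal 0, so it holds there.
At (0, 2): both sides equal 2, so it holds there.

Substituting (1, 1) into the claim:
LHS = √(1² + 1²) = √(2) ≈ 1.414
RHS = 1 + 1 = 2

Since LHS ≠ RHS, this pair disproves the claim, and no lexicographically smaller pair (m ≤ n, non-negative integers) does.

For instance (3, 6) is also a counterexample (LHS = 3·√(5) ≈ 6.708, RHS = 9), but it's lexicographically larger.

Answer: (m, n) = (1, 1)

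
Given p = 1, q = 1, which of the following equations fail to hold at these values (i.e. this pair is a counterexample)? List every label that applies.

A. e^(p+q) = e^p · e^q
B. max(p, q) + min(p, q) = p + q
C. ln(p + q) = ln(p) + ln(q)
Evaluating each claim at the given values:
A. LHS = e^2 ≈ 7.389, RHS = e^2 ≈ 7.389 → holds here (LHS = RHS)
B. LHS = 2, RHS = 2 → holds here (LHS = RHS)
C. LHS = ln(2) ≈ 0.6931, RHS = 0 → fails here (LHS ≠ RHS)

Answer: C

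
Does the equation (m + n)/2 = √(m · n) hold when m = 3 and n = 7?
Fails

Substituting m = 3, n = 7:

LHS = (3 + 7)/2 = 5
RHS = √(3 · 7) = √(21) ≈ 4.583

LHS ≠ RHS, so the equation does not hold at this point.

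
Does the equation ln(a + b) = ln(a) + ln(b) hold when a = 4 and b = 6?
Substituting a = 4, b = 6:

LHS = ln(4 + 6) = ln(10) ≈ 2.303
RHS = ln(4) + ln(6) ≈ 3.178

LHS ≠ RHS, so the equation does not hold at this point.

Answer: Fails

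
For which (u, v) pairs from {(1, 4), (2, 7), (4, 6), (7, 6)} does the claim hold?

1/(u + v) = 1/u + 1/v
None

Testing each pair:
(1, 4): LHS = 1/5, RHS = 5/4 → fails
(2, 7): LHS = 1/9, RHS = 9/14 → fails
(4, 6): LHS = 1/10, RHS = 5/12 → fails
(7, 6): LHS = 1/13, RHS = 13/42 → fails

No pair satisfies the claim.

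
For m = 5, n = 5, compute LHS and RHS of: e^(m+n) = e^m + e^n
LHS = e^(5+5) = e^10 ≈ 22026.5
RHS = e^5 + e^5 = 2·e^5 ≈ 296.8

LHS ≠ RHS (they differ by about 21729.6), so the equation does not hold here.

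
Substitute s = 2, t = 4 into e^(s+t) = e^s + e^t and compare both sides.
LHS = e^(2+4) = e^6 ≈ 403.4
RHS = e^2 + e^4 ≈ 61.99

LHS ≠ RHS (they differ by about 341.4), so the equation does not hold here.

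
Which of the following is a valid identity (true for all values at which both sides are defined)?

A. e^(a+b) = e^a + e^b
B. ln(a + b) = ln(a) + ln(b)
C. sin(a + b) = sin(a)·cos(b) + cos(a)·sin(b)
C

A: fails at (0, 1) — LHS = e ≈ 2.718, RHS = 1 + e ≈ 3.718.
B: fails at (4, 6) — LHS = ln(10) ≈ 2.303, RHS = ln(4) + ln(6) ≈ 3.178.
C: holds — e.g. at (1, 3), both sides equal sin(4) ≈ -0.7568.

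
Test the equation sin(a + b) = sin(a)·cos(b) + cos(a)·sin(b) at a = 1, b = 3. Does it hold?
Holds

Substituting a = 1, b = 3:

LHS = sin(1 + 3) = sin(4) ≈ -0.7568
RHS = sin(1)·cos(3) + cos(1)·sin(3) = sin(1)·cos(3) + sin(3)·cos(1) ≈ -0.7568

LHS = RHS, so the equation holds at this point.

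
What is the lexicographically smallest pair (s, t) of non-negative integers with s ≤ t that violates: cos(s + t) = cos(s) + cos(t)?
(s, t) = (0, 0)

Substituting (0, 0) into the claim:
LHS = cos(0 + 0) = 1
RHS = cos(0) + cos(0) = 2

Since LHS ≠ RHS, this pair disproves the claim, and no lexicographically smaller pair (s ≤ t, non-negative integers) does.

For instance (0, 3) is also a counterexample (LHS = cos(3) ≈ -0.99, RHS = cos(3) + 1 ≈ 0.01001), but it's lexicographically larger.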